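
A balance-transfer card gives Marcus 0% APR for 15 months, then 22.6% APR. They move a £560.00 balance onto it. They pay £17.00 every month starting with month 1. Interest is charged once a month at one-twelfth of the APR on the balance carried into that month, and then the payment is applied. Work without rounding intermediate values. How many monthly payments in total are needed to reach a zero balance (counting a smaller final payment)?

38 payments

Promo months 1–15 at r₀ = 0%/12 = 0; months 16+ at r₁ = 22.6%/12 = 0.0188333.
After month 15 (no interest yet): B = £560.00 − 15·£17.00 = £305.00.
Then at r₁ with £17.00/mo: n₂ = −ln(1 − r₁·B/P)/ln(1+r₁) ≈ 22.10 → 23 more payments.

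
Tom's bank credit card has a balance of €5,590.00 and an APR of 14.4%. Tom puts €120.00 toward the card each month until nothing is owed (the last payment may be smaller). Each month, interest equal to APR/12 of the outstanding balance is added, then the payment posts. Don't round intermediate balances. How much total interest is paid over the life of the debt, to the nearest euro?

€2,646

Monthly rate r = 14.4%/12 = 1.2% = 0.012.
Payoff takes n = ⌈−ln(1 − rB₀/P)/ln(1+r)⌉ = ⌈68.634⌉ = 69 payments; the last is €76.29.
Total paid = 68·€120.00 + €76.29 = €8,236.29.
Total interest = total paid − principal = €8,236.29 − €5,590.00 = €2,646.29.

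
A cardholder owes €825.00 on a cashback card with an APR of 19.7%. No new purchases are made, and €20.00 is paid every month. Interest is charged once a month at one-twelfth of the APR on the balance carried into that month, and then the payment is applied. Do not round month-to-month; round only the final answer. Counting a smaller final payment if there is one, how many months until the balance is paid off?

Monthly rate r = 19.7%/12 = 1.64167% = 0.0164167.
Recurrence: B ← B·(1+r) − €20.00.
Month 1: interest €13.54; balance after payment €818.54.
Month 2: interest €13.44; balance after payment €811.98.
Closed form: n = −ln(1 − rB₀/P)/ln(1+r) = −ln(0.32281)/ln(1.01642) ≈ 69.438, so the balance reaches zero during payment 70.

70 months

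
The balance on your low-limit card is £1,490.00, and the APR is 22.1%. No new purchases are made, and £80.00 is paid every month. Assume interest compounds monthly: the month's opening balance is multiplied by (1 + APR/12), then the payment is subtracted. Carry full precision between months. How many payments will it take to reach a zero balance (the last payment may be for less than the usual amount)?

24 months

Monthly rate r = 22.1%/12 = 1.84167% = 0.0184167.
Recurrence: B ← B·(1+r) − £80.00.
Month 1: interest £27.44; balance after payment £1,437.44.
Month 2: interest £26.47; balance after payment £1,383.91.
Closed form: n = −ln(1 − rB₀/P)/ln(1+r) = −ln(0.65699)/ln(1.01842) ≈ 23.020, so the balance reaches zero during payment 24.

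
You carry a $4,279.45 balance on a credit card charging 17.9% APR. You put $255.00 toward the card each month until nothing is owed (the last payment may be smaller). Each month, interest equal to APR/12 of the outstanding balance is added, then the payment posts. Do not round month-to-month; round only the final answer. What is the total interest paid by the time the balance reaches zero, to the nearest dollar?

$683

Monthly rate r = 17.9%/12 = 1.49167% = 0.0149167.
Payoff takes n = ⌈−ln(1 − rB₀/P)/ln(1+r)⌉ = ⌈19.460⌉ = 20 payments; the last is $117.64.
Total paid = 19·$255.00 + $117.64 = $4,962.64.
Total interest = total paid − principal = $4,962.64 − $4,279.45 = $683.19.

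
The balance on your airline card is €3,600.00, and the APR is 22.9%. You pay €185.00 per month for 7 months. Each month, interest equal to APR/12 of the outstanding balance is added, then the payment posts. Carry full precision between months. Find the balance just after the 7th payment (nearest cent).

€2,737.78

Monthly rate r = 22.9%/12 = 1.90833% = 0.0190833.
Each month: B ← B·(1+r) − €185.00.
Month 1: interest €68.70; balance after payment €3,483.70.
Month 2: interest €66.48; balance after payment €3,365.18.
Month 3: interest €64.22; balance after payment €3,244.40.
Month 4: interest €61.91; balance after payment €3,121.31.
Month 5: interest €59.57; balance after payment €2,995.88.
Month 6: interest €57.17; balance after payment €2,868.05.
Month 7: interest €54.73; balance after payment €2,737.78.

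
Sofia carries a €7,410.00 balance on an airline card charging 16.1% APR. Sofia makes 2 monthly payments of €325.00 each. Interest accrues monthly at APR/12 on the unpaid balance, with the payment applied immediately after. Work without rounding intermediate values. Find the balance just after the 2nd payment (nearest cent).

€6,955.81

Monthly rate r = 16.1%/12 = 1.34167% = 0.0134167.
Each month: B ← B·(1+r) − €325.00.
Month 1: interest €99.42; balance after payment €7,184.42.
Month 2: interest €96.39; balance after payment €6,955.81.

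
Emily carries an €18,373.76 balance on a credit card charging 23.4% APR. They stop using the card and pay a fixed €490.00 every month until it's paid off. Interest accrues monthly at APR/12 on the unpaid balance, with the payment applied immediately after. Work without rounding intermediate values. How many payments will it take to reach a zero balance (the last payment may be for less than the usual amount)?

69 months

Monthly rate r = 23.4%/12 = 1.95% = 0.0195.
Recurrence: B ← B·(1+r) − €490.00.
Month 1: interest €358.29; balance after payment €18,242.05.
Month 2: interest €355.72; balance after payment €18,107.77.
Closed form: n = −ln(1 − rB₀/P)/ln(1+r) = −ln(0.2688)/ln(1.0195) ≈ 68.029, so the balance reaches zero during payment 69.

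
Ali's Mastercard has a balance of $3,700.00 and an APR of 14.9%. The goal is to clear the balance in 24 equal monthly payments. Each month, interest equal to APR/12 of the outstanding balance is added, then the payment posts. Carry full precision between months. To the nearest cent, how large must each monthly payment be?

Monthly rate r = 14.9%/12 = 1.24167% = 0.0124167.
Level-payment amortization: P = B₀·r / (1 − (1+r)^(−n)) = 3700.00·0.0124167 / (1 − 1.01242^(−24)).
Denominator 1 − (1+r)^(−24) = 0.256335354.
P = 45.9417 / 0.256335354 ≈ 179.22.

$179.22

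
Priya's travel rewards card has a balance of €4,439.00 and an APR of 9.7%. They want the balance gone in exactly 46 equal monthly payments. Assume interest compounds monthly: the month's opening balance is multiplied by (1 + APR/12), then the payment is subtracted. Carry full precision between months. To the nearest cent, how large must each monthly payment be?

Monthly rate r = 9.7%/12 = 0.808333% = 0.00808333.
Level-payment amortization: P = B₀·r / (1 − (1+r)^(−n)) = 4439.00·0.00808333 / (1 − 1.00808^(−46)).
Denominator 1 − (1+r)^(−46) = 0.309499483.
P = 35.8819 / 0.309499483 ≈ 115.94.

€115.94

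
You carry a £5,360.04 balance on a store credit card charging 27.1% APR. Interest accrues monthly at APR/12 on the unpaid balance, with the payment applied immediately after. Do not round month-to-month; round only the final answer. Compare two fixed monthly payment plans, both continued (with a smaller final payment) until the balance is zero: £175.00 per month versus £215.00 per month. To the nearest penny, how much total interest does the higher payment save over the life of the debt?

Monthly rate r = 27.1%/12 = 2.25833% = 0.0225833.
At £175.00/mo: n = ⌈−ln(1 − rB₀/P)/ln(1+r)⌉ = 53 payments (last £121.20); total interest = total paid − £5,360.04 = £3,861.16.
At £215.00/mo: 38 payments (last £15.19); total interest £2,610.15.
Interest saved = £3,861.16 − £2,610.15 = £1,251.01.

£1,251.01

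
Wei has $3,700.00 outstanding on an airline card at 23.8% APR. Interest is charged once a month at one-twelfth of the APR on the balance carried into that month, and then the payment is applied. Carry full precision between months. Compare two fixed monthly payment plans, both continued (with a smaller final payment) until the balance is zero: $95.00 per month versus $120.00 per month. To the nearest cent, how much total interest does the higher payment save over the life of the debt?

$1,383.79

Monthly rate r = 23.8%/12 = 1.98333% = 0.0198333.
At $95.00/mo: n = ⌈−ln(1 − rB₀/P)/ln(1+r)⌉ = 76 payments (last $36.36); total interest = total paid − $3,700.00 = $3,461.36.
At $120.00/mo: 49 payments (last $17.57); total interest $2,077.57.
Interest saved = $3,461.36 − $2,077.57 = $1,383.79.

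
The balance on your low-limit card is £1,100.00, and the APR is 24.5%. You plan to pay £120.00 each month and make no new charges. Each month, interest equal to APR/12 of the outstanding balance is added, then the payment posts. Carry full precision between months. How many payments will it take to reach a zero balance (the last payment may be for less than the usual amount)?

11 payments

Monthly rate r = 24.5%/12 = 2.04167% = 0.0204167.
Recurrence: B ← B·(1+r) − £120.00.
Month 1: interest £22.46; balance after payment £1,002.46.
Month 2: interest £20.47; balance after payment £902.93.
Closed form: n = −ln(1 − rB₀/P)/ln(1+r) = −ln(0.81285)/ln(1.02042) ≈ 10.252, so the balance reaches zero during payment 11.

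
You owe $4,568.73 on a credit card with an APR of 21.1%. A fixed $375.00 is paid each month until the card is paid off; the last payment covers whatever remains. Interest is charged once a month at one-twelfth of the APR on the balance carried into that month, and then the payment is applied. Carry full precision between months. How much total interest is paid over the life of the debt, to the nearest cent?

$618.36

Monthly rate r = 21.1%/12 = 1.75833% = 0.0175833.
Payoff takes n = ⌈−ln(1 − rB₀/P)/ln(1+r)⌉ = ⌈13.831⌉ = 14 payments; the last is $312.09.
Total paid = 13·$375.00 + $312.09 = $5,187.09.
Total interest = total paid − principal = $5,187.09 − $4,568.73 = $618.36.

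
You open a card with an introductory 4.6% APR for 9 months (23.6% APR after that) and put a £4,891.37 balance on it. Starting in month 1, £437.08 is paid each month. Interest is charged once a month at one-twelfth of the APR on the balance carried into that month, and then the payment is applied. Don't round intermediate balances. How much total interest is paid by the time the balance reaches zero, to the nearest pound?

£149

Promo months 1–9 at r₀ = 4.6%/12 = 0.00383333; months 10+ at r₁ = 23.6%/12 = 0.0196667.
After month 9: iterate B ← B·(1+r₀) − £437.08 for 9 months → £1,068.15.
Then at r₁ with £437.08/mo: n₂ = −ln(1 − r₁·B/P)/ln(1+r₁) ≈ 2.53 → 3 more payments.
Total paid = 11·£437.08 + £232.31 = £5,040.19; interest = £5,040.19 − £4,891.37 = £148.82.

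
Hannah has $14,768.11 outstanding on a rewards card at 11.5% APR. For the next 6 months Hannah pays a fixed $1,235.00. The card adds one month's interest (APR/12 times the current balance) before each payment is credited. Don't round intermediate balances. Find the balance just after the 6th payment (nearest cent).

$8,048.07

Monthly rate r = 11.5%/12 = 0.958333% = 0.00958333.
Each month: B ← B·(1+r) − $1,235.00.
Month 1: interest $141.53; balance after payment $13,674.64.
Month 2: interest $131.05; balance after payment $12,570.69.
Month 3: interest $120.47; balance after payment $11,456.16.
Month 4: interest $109.79; balance after payment $10,330.94.
Month 5: interest $99.00; balance after payment $9,194.95.
Month 6: interest $88.12; balance after payment $8,048.07.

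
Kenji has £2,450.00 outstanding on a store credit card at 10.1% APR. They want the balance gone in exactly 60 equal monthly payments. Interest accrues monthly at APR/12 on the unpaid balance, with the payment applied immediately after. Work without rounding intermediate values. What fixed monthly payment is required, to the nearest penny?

Monthly rate r = 10.1%/12 = 0.841667% = 0.00841667.
Level-payment amortization: P = B₀·r / (1 − (1+r)^(−n)) = 2450.00·0.00841667 / (1 − 1.00842^(−60)).
Denominator 1 − (1+r)^(−60) = 0.395217652.
P = 20.6208 / 0.395217652 ≈ 52.18.

£52.18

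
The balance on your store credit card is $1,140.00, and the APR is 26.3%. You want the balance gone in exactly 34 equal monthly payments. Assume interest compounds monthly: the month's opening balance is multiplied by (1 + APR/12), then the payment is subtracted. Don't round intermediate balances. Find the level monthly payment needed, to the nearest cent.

Monthly rate r = 26.3%/12 = 2.19167% = 0.0219167.
Level-payment amortization: P = B₀·r / (1 − (1+r)^(−n)) = 1140.00·0.0219167 / (1 − 1.02192^(−34)).
Denominator 1 − (1+r)^(−34) = 0.521509186.
P = 24.985 / 0.521509186 ≈ 47.91.

$47.91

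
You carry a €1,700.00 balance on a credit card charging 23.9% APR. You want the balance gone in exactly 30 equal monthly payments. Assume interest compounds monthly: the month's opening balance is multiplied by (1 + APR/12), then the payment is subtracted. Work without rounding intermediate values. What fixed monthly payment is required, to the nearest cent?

Monthly rate r = 23.9%/12 = 1.99167% = 0.0199167.
Level-payment amortization: P = B₀·r / (1 − (1+r)^(−n)) = 1700.00·0.0199167 / (1 − 1.01992^(−30)).
Denominator 1 − (1+r)^(−30) = 0.446574281.
P = 33.8583 / 0.446574281 ≈ 75.82.

€75.82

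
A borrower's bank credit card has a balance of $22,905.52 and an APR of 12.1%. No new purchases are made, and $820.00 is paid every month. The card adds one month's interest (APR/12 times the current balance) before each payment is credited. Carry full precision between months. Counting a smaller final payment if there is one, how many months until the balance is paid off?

Monthly rate r = 12.1%/12 = 1.00833% = 0.0100833.
Recurrence: B ← B·(1+r) − $820.00.
Month 1: interest $230.96; balance after payment $22,316.48.
Month 2: interest $225.02; balance after payment $21,721.51.
Closed form: n = −ln(1 − rB₀/P)/ln(1+r) = −ln(0.71834)/ln(1.01008) ≈ 32.973, so the balance reaches zero during payment 33.

33 months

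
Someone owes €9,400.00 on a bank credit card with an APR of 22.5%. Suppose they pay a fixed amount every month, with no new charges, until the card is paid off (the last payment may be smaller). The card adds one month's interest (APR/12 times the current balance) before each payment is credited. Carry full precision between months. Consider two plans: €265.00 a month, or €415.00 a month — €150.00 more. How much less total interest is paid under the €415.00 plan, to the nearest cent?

€3,253.55

Monthly rate r = 22.5%/12 = 1.875% = 0.01875.
At €265.00/mo: n = ⌈−ln(1 − rB₀/P)/ln(1+r)⌉ = 59 payments (last €235.28); total interest = total paid − €9,400.00 = €6,205.28.
At €415.00/mo: 30 payments (last €316.73); total interest €2,951.73.
Interest saved = €6,205.28 − €2,951.73 = €3,253.55.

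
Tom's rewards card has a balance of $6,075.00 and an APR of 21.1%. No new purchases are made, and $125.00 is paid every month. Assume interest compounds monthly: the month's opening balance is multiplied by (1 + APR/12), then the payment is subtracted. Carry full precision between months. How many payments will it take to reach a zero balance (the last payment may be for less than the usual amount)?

Monthly rate r = 21.1%/12 = 1.75833% = 0.0175833.
Recurrence: B ← B·(1+r) − $125.00.
Month 1: interest $106.82; balance after payment $6,056.82.
Month 2: interest $106.50; balance after payment $6,038.32.
Closed form: n = −ln(1 − rB₀/P)/ln(1+r) = −ln(0.14545)/ln(1.01758) ≈ 110.606, so the balance reaches zero during payment 111.

111 payments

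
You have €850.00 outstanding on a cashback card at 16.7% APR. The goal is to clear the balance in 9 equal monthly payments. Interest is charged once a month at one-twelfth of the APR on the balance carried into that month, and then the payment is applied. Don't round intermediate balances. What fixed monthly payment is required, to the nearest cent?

Monthly rate r = 16.7%/12 = 1.39167% = 0.0139167.
Level-payment amortization: P = B₀·r / (1 − (1+r)^(−n)) = 850.00·0.0139167 / (1 − 1.01392^(−9)).
Denominator 1 − (1+r)^(−9) = 0.116961494.
P = 11.8292 / 0.116961494 ≈ 101.14.

€101.14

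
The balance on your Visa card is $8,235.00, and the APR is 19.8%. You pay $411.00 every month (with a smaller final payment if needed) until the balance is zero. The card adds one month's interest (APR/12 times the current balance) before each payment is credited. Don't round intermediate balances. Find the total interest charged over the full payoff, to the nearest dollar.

Monthly rate r = 19.8%/12 = 1.65% = 0.0165.
Payoff takes n = ⌈−ln(1 − rB₀/P)/ln(1+r)⌉ = ⌈24.526⌉ = 25 payments; the last is $217.03.
Total paid = 24·$411.00 + $217.03 = $10,081.03.
Total interest = total paid − principal = $10,081.03 − $8,235.00 = $1,846.03.

$1,846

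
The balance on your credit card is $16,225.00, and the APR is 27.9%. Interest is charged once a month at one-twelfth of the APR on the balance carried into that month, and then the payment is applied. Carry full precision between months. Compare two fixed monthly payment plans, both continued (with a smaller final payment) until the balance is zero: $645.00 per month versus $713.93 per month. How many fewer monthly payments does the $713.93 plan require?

6 fewer payments

Monthly rate r = 27.9%/12 = 2.325% = 0.02325.
At $645.00/mo: n = ⌈−ln(1 − rB₀/P)/ln(1+r)⌉ = 39 payments (last $162.50); total interest = total paid − $16,225.00 = $8,447.50.
At $713.93/mo: 33 payments (last $502.24); total interest $7,123.00.
Payments saved = 39 − 33 = 6.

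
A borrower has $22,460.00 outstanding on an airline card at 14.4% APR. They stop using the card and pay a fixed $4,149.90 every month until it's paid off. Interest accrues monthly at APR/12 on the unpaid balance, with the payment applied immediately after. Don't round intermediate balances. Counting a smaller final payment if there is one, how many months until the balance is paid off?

6 months

Monthly rate r = 14.4%/12 = 1.2% = 0.012.
Recurrence: B ← B·(1+r) − $4,149.90.
Month 1: interest $269.52; balance after payment $18,579.62.
Month 2: interest $222.96; balance after payment $14,652.68.
Month 3: interest $175.83; balance after payment $10,678.61.
Month 4: interest $128.14; balance after payment $6,656.85.
Month 5: interest $79.88; balance after payment $2,586.83.
Month 6: interest $31.04; balance after payment $0.00.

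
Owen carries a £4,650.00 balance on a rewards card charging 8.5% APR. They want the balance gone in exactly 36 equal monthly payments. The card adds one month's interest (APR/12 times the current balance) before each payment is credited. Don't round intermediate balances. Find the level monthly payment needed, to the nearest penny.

Monthly rate r = 8.5%/12 = 0.708333% = 0.00708333.
Level-payment amortization: P = B₀·r / (1 − (1+r)^(−n)) = 4650.00·0.00708333 / (1 − 1.00708^(−36)).
Denominator 1 − (1+r)^(−36) = 0.22438663.
P = 32.9375 / 0.22438663 ≈ 146.79.

£146.79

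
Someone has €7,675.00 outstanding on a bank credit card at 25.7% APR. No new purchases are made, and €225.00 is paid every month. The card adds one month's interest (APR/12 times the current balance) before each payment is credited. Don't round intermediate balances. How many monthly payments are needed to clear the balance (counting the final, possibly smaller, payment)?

62 months

Monthly rate r = 25.7%/12 = 2.14167% = 0.0214167.
Recurrence: B ← B·(1+r) − €225.00.
Month 1: interest €164.37; balance after payment €7,614.37.
Month 2: interest €163.07; balance after payment €7,552.45.
Closed form: n = −ln(1 − rB₀/P)/ln(1+r) = −ln(0.26945)/ln(1.02142) ≈ 61.884, so the balance reaches zero during payment 62.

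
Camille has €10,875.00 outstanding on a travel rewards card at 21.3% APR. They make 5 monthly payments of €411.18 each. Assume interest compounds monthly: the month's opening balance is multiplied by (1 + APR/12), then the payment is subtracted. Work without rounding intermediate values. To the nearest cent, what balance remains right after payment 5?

Monthly rate r = 21.3%/12 = 1.775% = 0.01775.
Each month: B ← B·(1+r) − €411.18.
Month 1: interest €193.03; balance after payment €10,656.85.
Month 2: interest €189.16; balance after payment €10,434.83.
Month 3: interest €185.22; balance after payment €10,208.87.
Month 4: interest €181.21; balance after payment €9,978.90.
Month 5: interest €177.13; balance after payment €9,744.84.

€9,744.84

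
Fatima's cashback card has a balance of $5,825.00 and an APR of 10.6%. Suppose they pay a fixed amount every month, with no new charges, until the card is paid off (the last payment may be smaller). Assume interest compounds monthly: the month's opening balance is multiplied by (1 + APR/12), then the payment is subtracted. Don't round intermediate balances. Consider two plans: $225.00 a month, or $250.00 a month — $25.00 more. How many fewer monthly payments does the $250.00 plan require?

Monthly rate r = 10.6%/12 = 0.883333% = 0.00883333.
At $225.00/mo: n = ⌈−ln(1 − rB₀/P)/ln(1+r)⌉ = 30 payments (last $118.36); total interest = total paid − $5,825.00 = $818.36.
At $250.00/mo: 27 payments (last $50.85); total interest $725.85.
Payments saved = 30 − 27 = 3.

3 fewer payments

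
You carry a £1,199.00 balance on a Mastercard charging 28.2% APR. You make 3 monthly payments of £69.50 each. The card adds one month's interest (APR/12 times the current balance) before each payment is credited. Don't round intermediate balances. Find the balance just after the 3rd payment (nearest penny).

£1,072.09

Monthly rate r = 28.2%/12 = 2.35% = 0.0235.
Each month: B ← B·(1+r) − £69.50.
Month 1: interest £28.18; balance after payment £1,157.68.
Month 2: interest £27.21; balance after payment £1,115.38.
Month 3: interest £26.21; balance after payment £1,072.09.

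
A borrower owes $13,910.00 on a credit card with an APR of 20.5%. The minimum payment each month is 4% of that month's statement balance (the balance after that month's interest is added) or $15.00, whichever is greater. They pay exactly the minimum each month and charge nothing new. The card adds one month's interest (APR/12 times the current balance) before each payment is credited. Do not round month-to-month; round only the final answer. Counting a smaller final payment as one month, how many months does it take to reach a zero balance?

Monthly rate r = 20.5%/12 = 1.70833% = 0.0170833.
While 4% of the post-interest balance exceeds $15.00, each month B ← (B·(1+r))·(1 − 0.04), i.e. B shrinks by the factor (1+r)·0.96 = 0.9764.
This holds for months 1–153. Entering month 154 the balance is $360.06; 4% of the post-interest balance is now below $15.00, so the flat $15.00 minimum applies from here.
From month 154 a fixed $15.00 at rate r clears $360.06 in 32 more payments. Total: 153 + 32 = 185 months.

185 months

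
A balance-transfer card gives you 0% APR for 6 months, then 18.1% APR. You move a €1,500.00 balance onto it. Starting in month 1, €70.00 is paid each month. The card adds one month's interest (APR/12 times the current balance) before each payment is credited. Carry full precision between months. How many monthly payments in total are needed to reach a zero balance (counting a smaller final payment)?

24 payments

Promo months 1–6 at r₀ = 0%/12 = 0; months 7+ at r₁ = 18.1%/12 = 0.0150833.
After month 6 (no interest yet): B = €1,500.00 − 6·€70.00 = €1,080.00.
Then at r₁ with €70.00/mo: n₂ = −ln(1 − r₁·B/P)/ln(1+r₁) ≈ 17.69 → 18 more payments.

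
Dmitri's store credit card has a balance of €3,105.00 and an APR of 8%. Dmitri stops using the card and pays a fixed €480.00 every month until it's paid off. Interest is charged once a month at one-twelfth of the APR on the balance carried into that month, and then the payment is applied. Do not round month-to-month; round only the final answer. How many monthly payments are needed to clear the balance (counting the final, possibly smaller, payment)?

Monthly rate r = 8%/12 = 0.666667% = 0.00666667.
Recurrence: B ← B·(1+r) − €480.00.
Month 1: interest €20.70; balance after payment €2,645.70.
Month 2: interest €17.64; balance after payment €2,183.34.
Closed form: n = −ln(1 − rB₀/P)/ln(1+r) = −ln(0.95688)/ln(1.00667) ≈ 6.634, so the balance reaches zero during payment 7.

7 months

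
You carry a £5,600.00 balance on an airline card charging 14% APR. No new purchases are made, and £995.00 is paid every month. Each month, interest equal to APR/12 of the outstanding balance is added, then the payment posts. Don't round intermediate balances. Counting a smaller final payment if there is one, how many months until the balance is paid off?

6 payments

Monthly rate r = 14%/12 = 1.16667% = 0.0116667.
Recurrence: B ← B·(1+r) − £995.00.
Month 1: interest £65.33; balance after payment £4,670.33.
Month 2: interest £54.49; balance after payment £3,729.82.
Month 3: interest £43.51; balance after payment £2,778.34.
Month 4: interest £32.41; balance after payment £1,815.75.
Month 5: interest £21.18; balance after payment £841.93.
Month 6: interest £9.82; balance after payment £0.00.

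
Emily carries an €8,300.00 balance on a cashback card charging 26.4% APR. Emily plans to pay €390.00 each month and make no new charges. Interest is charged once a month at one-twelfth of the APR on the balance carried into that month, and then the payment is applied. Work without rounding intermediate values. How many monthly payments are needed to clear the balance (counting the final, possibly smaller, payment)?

30 months

Monthly rate r = 26.4%/12 = 2.2% = 0.022.
Recurrence: B ← B·(1+r) − €390.00.
Month 1: interest €182.60; balance after payment €8,092.60.
Month 2: interest €178.04; balance after payment €7,880.64.
Closed form: n = −ln(1 − rB₀/P)/ln(1+r) = −ln(0.53179)/ln(1.022) ≈ 29.019, so the balance reaches zero during payment 30.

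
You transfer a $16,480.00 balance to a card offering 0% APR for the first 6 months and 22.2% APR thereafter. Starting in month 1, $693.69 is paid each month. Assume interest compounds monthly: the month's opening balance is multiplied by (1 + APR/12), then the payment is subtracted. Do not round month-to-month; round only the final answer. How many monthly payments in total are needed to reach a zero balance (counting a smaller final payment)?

Promo months 1–6 at r₀ = 0%/12 = 0; months 7+ at r₁ = 22.2%/12 = 0.0185.
After month 6 (no interest yet): B = $16,480.00 − 6·$693.69 = $12,317.86.
Then at r₁ with $693.69/mo: n₂ = −ln(1 − r₁·B/P)/ln(1+r₁) ≈ 21.73 → 22 more payments.

28 months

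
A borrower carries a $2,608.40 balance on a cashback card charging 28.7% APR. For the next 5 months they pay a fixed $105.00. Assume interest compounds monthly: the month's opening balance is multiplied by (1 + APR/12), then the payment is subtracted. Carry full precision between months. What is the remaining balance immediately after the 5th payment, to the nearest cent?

$2,384.88

Monthly rate r = 28.7%/12 = 2.39167% = 0.0239167.
Each month: B ← B·(1+r) − $105.00.
Month 1: interest $62.38; balance after payment $2,565.78.
Month 2: interest $61.37; balance after payment $2,522.15.
Month 3: interest $60.32; balance after payment $2,477.47.
Month 4: interest $59.25; balance after payment $2,431.72.
Month 5: interest $58.16; balance after payment $2,384.88.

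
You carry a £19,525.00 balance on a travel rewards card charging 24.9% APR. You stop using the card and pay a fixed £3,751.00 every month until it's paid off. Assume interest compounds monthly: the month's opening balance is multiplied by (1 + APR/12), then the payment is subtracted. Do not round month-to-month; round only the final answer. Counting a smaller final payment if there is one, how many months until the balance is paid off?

Monthly rate r = 24.9%/12 = 2.075% = 0.02075.
Recurrence: B ← B·(1+r) − £3,751.00.
Month 1: interest £405.14; balance after payment £16,179.14.
Month 2: interest £335.72; balance after payment £12,763.86.
Month 3: interest £264.85; balance after payment £9,277.71.
Month 4: interest £192.51; balance after payment £5,719.22.
Month 5: interest £118.67; balance after payment £2,086.90.
Month 6: interest £43.30; balance after payment £0.00.

6 payments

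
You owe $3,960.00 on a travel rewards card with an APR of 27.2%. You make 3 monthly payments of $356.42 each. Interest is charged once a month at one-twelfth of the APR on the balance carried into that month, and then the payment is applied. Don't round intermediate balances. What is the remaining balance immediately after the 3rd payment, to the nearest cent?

$3,141.75

Monthly rate r = 27.2%/12 = 2.26667% = 0.0226667.
Each month: B ← B·(1+r) − $356.42.
Month 1: interest $89.76; balance after payment $3,693.34.
Month 2: interest $83.72; balance after payment $3,420.64.
Month 3: interest $77.53; balance after payment $3,141.75.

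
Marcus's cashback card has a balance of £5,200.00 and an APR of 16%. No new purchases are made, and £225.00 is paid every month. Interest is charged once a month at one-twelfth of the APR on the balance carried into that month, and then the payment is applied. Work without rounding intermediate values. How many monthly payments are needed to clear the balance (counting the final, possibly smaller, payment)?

Monthly rate r = 16%/12 = 1.33333% = 0.0133333.
Recurrence: B ← B·(1+r) − £225.00.
Month 1: interest £69.33; balance after payment £5,044.33.
Month 2: interest £67.26; balance after payment £4,886.59.
Closed form: n = −ln(1 − rB₀/P)/ln(1+r) = −ln(0.69185)/ln(1.01333) ≈ 27.813, so the balance reaches zero during payment 28.

28 payments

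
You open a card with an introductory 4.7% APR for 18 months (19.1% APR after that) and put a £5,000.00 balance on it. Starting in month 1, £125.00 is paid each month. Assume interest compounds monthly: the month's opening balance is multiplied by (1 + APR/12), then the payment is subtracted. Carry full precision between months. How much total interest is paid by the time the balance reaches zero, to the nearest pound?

Promo months 1–18 at r₀ = 4.7%/12 = 0.00391667; months 19+ at r₁ = 19.1%/12 = 0.0159167.
After month 18: iterate B ← B·(1+r₀) − £125.00 for 18 months → £3,037.99.
Then at r₁ with £125.00/mo: n₂ = −ln(1 − r₁·B/P)/ln(1+r₁) ≈ 30.97 → 31 more payments.
Total paid = 48·£125.00 + £121.81 = £6,121.81; interest = £6,121.81 − £5,000.00 = £1,121.81.

£1,122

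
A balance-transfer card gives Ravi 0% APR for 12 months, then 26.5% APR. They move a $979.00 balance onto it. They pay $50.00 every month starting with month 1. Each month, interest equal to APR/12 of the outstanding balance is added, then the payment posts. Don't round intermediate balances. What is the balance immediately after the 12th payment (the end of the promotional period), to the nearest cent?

Promo months 1–12 at r₀ = 0%/12 = 0; months 13+ at r₁ = 26.5%/12 = 0.0220833.
After month 12 (no interest yet): B = $979.00 − 12·$50.00 = $379.00.

$379.00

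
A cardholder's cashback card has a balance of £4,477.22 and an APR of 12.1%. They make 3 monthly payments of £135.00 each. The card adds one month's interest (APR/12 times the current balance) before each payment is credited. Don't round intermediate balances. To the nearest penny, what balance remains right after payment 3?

£4,204.93

Monthly rate r = 12.1%/12 = 1.00833% = 0.0100833.
Each month: B ← B·(1+r) − £135.00.
Month 1: interest £45.15; balance after payment £4,387.37.
Month 2: interest £44.24; balance after payment £4,296.60.
Month 3: interest £43.32; balance after payment £4,204.93.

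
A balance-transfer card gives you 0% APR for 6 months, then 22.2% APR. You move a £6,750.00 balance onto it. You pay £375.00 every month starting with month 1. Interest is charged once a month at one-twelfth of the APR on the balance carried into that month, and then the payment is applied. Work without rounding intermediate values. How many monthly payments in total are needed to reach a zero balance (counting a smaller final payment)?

Promo months 1–6 at r₀ = 0%/12 = 0; months 7+ at r₁ = 22.2%/12 = 0.0185.
After month 6 (no interest yet): B = £6,750.00 − 6·£375.00 = £4,500.00.
Then at r₁ with £375.00/mo: n₂ = −ln(1 − r₁·B/P)/ln(1+r₁) ≈ 13.69 → 14 more payments.

20 months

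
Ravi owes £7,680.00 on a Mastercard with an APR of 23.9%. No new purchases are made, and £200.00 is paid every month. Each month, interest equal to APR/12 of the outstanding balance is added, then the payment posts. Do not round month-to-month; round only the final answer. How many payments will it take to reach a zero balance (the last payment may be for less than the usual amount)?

Monthly rate r = 23.9%/12 = 1.99167% = 0.0199167.
Recurrence: B ← B·(1+r) − £200.00.
Month 1: interest £152.96; balance after payment £7,632.96.
Month 2: interest £152.02; balance after payment £7,584.98.
Closed form: n = −ln(1 − rB₀/P)/ln(1+r) = −ln(0.2352)/ln(1.01992) ≈ 73.390, so the balance reaches zero during payment 74.

74 months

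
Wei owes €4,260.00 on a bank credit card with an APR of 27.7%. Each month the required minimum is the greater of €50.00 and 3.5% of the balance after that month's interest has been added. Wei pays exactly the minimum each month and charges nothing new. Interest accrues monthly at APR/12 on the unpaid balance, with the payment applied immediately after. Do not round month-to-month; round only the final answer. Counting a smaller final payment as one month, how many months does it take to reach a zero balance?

133 months

Monthly rate r = 27.7%/12 = 2.30833% = 0.0230833.
While 3.5% of the post-interest balance exceeds €50.00, each month B ← (B·(1+r))·(1 − 0.035), i.e. B shrinks by the factor (1+r)·0.965 = 0.98728.
This holds for months 1–88. Entering month 89 the balance is €1,380.33; 3.5% of the post-interest balance is now below €50.00, so the flat €50.00 minimum applies from here.
From month 89 a fixed €50.00 at rate r clears €1,380.33 in 45 more payments. Total: 88 + 45 = 133 months.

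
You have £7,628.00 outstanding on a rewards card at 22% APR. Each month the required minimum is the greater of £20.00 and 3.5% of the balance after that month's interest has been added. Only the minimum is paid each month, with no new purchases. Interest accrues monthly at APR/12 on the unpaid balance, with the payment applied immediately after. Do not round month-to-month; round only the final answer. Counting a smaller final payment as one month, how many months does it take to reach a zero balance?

190 months

Monthly rate r = 22%/12 = 1.83333% = 0.0183333.
While 3.5% of the post-interest balance exceeds £20.00, each month B ← (B·(1+r))·(1 − 0.035), i.e. B shrinks by the factor (1+r)·0.965 = 0.98269.
This holds for months 1–150. Entering month 151 the balance is £555.91; 3.5% of the post-interest balance is now below £20.00, so the flat £20.00 minimum applies from here.
From month 151 a fixed £20.00 at rate r clears £555.91 in 40 more payments. Total: 150 + 40 = 190 months.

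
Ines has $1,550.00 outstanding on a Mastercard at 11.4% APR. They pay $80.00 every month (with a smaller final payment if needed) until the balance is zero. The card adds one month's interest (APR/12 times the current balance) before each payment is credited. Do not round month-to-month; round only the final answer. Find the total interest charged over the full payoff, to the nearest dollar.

Monthly rate r = 11.4%/12 = 0.95% = 0.0095.
Payoff takes n = ⌈−ln(1 − rB₀/P)/ln(1+r)⌉ = ⌈21.514⌉ = 22 payments; the last is $41.21.
Total paid = 21·$80.00 + $41.21 = $1,721.21.
Total interest = total paid − principal = $1,721.21 − $1,550.00 = $171.21.

$171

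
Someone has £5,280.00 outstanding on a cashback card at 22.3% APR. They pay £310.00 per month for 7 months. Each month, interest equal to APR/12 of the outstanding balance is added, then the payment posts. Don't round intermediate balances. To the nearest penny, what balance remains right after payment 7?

Monthly rate r = 22.3%/12 = 1.85833% = 0.0185833.
Each month: B ← B·(1+r) − £310.00.
Month 1: interest £98.12; balance after payment £5,068.12.
Month 2: interest £94.18; balance after payment £4,852.30.
Month 3: interest £90.17; balance after payment £4,632.47.
Month 4: interest £86.09; balance after payment £4,408.56.
Month 5: interest £81.93; balance after payment £4,180.49.
Month 6: interest £77.69; balance after payment £3,948.17.
Month 7: interest £73.37; balance after payment £3,711.54.

£3,711.54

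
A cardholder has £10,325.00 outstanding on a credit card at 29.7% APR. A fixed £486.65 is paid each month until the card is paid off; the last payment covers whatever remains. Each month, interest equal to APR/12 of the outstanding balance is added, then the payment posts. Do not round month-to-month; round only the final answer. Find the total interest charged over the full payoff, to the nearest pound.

Monthly rate r = 29.7%/12 = 2.475% = 0.02475.
Payoff takes n = ⌈−ln(1 − rB₀/P)/ln(1+r)⌉ = ⌈30.458⌉ = 31 payments; the last is £224.56.
Total paid = 30·£486.65 + £224.56 = £14,824.06.
Total interest = total paid − principal = £14,824.06 − £10,325.00 = £4,499.06.

£4,499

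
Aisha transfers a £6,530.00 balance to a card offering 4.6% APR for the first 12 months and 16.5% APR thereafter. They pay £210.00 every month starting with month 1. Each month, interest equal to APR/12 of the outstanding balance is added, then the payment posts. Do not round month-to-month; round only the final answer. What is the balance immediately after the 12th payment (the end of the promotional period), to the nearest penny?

Promo months 1–12 at r₀ = 4.6%/12 = 0.00383333; months 13+ at r₁ = 16.5%/12 = 0.01375.
After month 12: iterate B ← B·(1+r₀) − £210.00 for 12 months → £4,262.98.

£4,262.98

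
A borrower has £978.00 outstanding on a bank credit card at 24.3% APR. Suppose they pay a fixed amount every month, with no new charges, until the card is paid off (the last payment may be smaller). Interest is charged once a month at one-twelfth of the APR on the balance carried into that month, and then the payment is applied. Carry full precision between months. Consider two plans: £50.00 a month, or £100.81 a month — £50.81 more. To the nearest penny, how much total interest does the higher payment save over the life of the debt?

Monthly rate r = 24.3%/12 = 2.025% = 0.02025.
At £50.00/mo: n = ⌈−ln(1 − rB₀/P)/ln(1+r)⌉ = 26 payments (last £7.89); total interest = total paid − £978.00 = £279.89.
At £100.81/mo: 11 payments (last £91.82); total interest £121.92.
Interest saved = £279.89 − £121.92 = £157.97.

£157.97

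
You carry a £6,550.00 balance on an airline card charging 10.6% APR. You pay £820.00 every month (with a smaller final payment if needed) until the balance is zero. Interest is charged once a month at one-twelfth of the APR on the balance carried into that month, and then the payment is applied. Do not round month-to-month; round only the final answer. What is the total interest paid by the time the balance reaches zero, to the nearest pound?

£273

Monthly rate r = 10.6%/12 = 0.883333% = 0.00883333.
Payoff takes n = ⌈−ln(1 − rB₀/P)/ln(1+r)⌉ = ⌈8.320⌉ = 9 payments; the last is £263.30.
Total paid = 8·£820.00 + £263.30 = £6,823.30.
Total interest = total paid − principal = £6,823.30 − £6,550.00 = £273.30.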